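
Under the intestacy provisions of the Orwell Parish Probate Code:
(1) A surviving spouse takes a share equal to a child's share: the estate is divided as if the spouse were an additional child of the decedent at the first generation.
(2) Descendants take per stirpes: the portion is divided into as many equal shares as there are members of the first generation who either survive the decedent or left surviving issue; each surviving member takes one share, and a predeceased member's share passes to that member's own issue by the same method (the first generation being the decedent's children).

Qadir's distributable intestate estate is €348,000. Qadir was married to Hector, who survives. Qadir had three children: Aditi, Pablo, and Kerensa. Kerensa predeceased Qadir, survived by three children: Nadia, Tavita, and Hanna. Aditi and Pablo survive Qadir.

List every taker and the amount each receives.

The spouse counts as an additional share at the children's level, so there are 4 primary shares of €87,000. Hector takes one such share (€87,000).
The children's combined portion (€261,000) is divided into 3 shares of €87,000: Aditi and Pablo each take €87,000; Kerensa's €87,000 share passes to Kerensa's issue.
Kerensa's share (€87,000) is divided into 3 shares of €29,000: Nadia, Tavita, and Hanna each take €29,000.

Hector: €87,000; Aditi: €87,000; Pablo: €87,000; Nadia: €29,000; Tavita: €29,000; Hanna: €29,000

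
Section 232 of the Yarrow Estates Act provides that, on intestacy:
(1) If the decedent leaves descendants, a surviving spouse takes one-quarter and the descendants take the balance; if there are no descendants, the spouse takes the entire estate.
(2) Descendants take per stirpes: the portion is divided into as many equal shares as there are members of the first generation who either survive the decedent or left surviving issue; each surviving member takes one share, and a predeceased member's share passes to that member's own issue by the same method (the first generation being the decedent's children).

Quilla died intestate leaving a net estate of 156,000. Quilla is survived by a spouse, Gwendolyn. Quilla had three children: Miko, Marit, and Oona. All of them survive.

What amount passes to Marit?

Marit receives 39,000.

Gwendolyn takes one-quarter of 156,000 = 39,000. The remaining 117,000 passes to the descendants.
The descendants' portion (117,000) is divided into 3 shares of 39,000: Miko, Marit, and Oona each take 39,000.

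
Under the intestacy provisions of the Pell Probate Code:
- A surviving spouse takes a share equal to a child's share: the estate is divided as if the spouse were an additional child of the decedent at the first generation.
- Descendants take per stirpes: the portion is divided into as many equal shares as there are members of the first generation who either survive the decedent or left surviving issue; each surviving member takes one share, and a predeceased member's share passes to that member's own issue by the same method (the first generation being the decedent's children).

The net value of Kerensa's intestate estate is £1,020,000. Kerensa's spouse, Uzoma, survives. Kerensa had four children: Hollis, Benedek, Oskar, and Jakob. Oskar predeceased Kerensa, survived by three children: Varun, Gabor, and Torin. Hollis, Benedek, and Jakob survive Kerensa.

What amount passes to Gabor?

Gabor receives £68,000.

The spouse counts as an additional share at the children's level, so there are 5 primary shares of £204,000. Uzoma takes one such share (£204,000).
The children's combined portion (£816,000) is divided into 4 shares of £204,000: Hollis, Benedek, and Jakob each take £204,000; Oskar's £204,000 share passes to Oskar's issue.
Oskar's share (£204,000) is divided into 3 shares of £68,000: Varun, Gabor, and Torin each take £68,000.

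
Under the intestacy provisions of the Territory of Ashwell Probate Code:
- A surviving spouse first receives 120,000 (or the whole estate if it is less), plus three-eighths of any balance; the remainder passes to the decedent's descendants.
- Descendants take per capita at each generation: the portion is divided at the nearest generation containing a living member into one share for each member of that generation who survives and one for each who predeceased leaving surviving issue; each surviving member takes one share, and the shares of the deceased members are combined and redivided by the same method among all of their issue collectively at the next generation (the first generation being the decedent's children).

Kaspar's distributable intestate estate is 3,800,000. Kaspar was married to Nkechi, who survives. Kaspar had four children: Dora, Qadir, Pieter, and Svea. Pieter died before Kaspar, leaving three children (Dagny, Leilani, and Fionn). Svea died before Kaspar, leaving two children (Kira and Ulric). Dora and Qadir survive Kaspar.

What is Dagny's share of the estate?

Dagny receives 230,000.

Nkechi first takes 120,000, leaving a balance of 3,680,000. Nkechi then takes three-eighths of the balance (1,380,000), for a total of 1,500,000. The remaining 2,300,000 passes to the descendants.
The descendants' portion (2,300,000) is divided at the children's generation into 4 shares of 575,000. Dora and Qadir each take 575,000. The 2 shares of the deceased (Pieter and Svea) are combined into a pool of 1,150,000.
That pool (1,150,000) is divided at the grandchildren's generation equally among Dagny, Leilani, Fionn, Kira, and Ulric: 230,000 each.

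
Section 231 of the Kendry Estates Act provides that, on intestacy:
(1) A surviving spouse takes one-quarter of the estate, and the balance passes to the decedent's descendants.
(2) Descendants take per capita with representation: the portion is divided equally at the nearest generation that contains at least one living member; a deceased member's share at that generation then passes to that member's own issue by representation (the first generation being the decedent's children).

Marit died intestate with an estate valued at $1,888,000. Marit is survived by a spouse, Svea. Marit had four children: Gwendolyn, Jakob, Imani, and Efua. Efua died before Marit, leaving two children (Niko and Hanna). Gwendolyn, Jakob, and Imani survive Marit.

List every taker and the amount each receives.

Svea: $472,000; Gwendolyn: $354,000; Jakob: $354,000; Imani: $354,000; Niko: $177,000; Hanna: $177,000

Svea takes one-quarter of $1,888,000 = $472,000. The remaining $1,416,000 passes to the descendants.
The descendants' portion ($1,416,000) is divided into 4 shares of $354,000: Gwendolyn, Jakob, and Imani each take $354,000; Efua's $354,000 share passes to Efua's issue.
Efua's share ($354,000) is divided into 2 shares of $177,000: Niko and Hanna each take $177,000.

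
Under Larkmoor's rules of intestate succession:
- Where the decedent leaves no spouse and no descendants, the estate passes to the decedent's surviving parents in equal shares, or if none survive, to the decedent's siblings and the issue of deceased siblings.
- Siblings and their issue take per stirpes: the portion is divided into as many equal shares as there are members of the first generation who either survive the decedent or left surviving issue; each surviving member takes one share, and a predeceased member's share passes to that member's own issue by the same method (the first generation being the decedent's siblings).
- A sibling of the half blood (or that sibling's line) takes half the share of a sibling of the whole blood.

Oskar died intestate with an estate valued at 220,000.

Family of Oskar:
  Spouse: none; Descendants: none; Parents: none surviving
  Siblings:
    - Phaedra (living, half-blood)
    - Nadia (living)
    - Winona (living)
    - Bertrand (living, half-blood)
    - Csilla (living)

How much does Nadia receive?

Nadia receives 55,000.

The entire 220,000 passes to the siblings and their issue.
Counting each half-blood sibling's line as half a unit, there are 4 units in 220,000, so one unit is 55,000. Whole-blood lines (Nadia, Winona, and Csilla) take 55,000 each; half-blood lines (Phaedra and Bertrand) take 27,500 each.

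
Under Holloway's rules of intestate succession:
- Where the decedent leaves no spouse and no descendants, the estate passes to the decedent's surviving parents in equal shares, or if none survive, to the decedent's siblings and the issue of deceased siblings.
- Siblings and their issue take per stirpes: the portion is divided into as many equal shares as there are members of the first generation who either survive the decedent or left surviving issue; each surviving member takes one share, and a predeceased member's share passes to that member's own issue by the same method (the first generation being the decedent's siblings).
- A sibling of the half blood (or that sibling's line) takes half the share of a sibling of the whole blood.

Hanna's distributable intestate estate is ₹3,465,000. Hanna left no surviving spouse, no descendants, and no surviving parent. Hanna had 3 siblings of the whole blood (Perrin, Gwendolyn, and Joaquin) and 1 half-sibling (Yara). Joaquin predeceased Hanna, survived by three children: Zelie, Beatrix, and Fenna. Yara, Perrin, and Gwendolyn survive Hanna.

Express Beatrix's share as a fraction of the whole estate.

Beatrix receives 2/21 of the estate.

The entire ₹3,465,000 passes to the siblings and their issue.
Counting each half-blood sibling's line as half a unit, there are 7/2 units in ₹3,465,000, so one unit is ₹990,000. Whole-blood lines (Perrin, Gwendolyn, and Joaquin) take ₹990,000 each; half-blood lines (Yara) take ₹495,000 each.
Joaquin's share (₹990,000) is divided into 3 shares of ₹330,000: Zelie, Beatrix, and Fenna each take ₹330,000.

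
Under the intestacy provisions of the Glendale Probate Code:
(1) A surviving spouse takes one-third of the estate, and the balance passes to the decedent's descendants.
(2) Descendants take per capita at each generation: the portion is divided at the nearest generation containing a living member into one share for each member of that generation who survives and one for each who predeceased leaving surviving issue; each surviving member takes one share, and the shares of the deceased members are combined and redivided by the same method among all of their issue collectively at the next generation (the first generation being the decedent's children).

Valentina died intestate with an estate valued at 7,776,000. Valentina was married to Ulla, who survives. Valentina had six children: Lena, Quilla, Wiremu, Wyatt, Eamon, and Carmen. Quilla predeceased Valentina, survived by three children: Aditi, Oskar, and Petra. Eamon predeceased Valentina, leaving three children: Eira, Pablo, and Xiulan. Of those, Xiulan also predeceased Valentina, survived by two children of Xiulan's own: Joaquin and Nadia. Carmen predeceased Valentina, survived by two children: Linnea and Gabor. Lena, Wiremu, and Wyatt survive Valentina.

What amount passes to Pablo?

Pablo receives 324,000.

Ulla takes one-third of 7,776,000 = 2,592,000. The remaining 5,184,000 passes to the descendants.
The descendants' portion (5,184,000) is divided at the children's generation into 6 shares of 864,000. Lena, Wiremu, and Wyatt each take 864,000. The 3 shares of the deceased (Quilla, Eamon, and Carmen) are combined into a pool of 2,592,000.
That pool (2,592,000) is divided at the grandchildren's generation into 8 shares of 324,000. Aditi, Oskar, Petra, Eira, Pablo, Linnea, and Gabor each take 324,000. The remaining share for the deceased Xiulan (324,000) is carried to the next generation.
That pool (324,000) is divided at the great-grandchildren's generation equally among Joaquin and Nadia: 162,000 each.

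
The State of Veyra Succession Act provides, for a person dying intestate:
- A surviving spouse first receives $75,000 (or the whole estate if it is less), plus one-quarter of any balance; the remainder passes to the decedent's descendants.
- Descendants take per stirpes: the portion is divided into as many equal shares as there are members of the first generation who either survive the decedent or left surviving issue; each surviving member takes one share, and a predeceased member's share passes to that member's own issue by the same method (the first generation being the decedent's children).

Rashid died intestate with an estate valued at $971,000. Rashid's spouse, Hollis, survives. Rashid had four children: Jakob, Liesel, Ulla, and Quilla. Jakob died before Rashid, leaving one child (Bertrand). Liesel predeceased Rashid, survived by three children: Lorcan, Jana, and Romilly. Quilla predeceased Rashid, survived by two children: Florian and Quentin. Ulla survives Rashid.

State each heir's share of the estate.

Hollis first takes $75,000, leaving a balance of $896,000. Hollis then takes one-quarter of the balance ($224,000), for a total of $299,000. The remaining $672,000 passes to the descendants.
The descendants' portion ($672,000) is divided into 4 shares of $168,000: Ulla takes $168,000; Jakob's $168,000 share passes to Jakob's issue; Liesel's $168,000 share passes to Liesel's issue; Quilla's $168,000 share passes to Quilla's issue.
Jakob's share ($168,000) passes entirely to Bertrand.
Liesel's share ($168,000) is divided into 3 shares of $56,000: Lorcan, Jana, and Romilly each take $56,000.
Quilla's share ($168,000) is divided into 2 shares of $84,000: Florian and Quentin each take $84,000.

Hollis: $299,000; Bertrand: $168,000; Lorcan: $56,000; Jana: $56,000; Romilly: $56,000; Ulla: $168,000; Florian: $84,000; Quentin: $84,000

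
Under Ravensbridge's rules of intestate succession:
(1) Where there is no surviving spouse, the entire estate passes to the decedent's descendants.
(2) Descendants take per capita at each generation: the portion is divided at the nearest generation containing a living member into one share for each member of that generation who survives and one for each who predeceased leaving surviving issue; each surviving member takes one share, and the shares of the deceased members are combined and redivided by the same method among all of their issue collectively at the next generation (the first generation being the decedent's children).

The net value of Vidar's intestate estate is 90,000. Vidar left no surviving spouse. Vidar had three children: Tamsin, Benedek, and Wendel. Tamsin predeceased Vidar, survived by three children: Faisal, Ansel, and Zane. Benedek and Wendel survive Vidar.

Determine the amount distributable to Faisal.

Faisal receives 10,000.

The entire 90,000 passes to the descendants.
That amount (90,000) is divided at the children's generation into 3 shares of 30,000. Benedek and Wendel each take 30,000. The remaining share for the deceased Tamsin (30,000) is carried to the next generation.
That pool (30,000) is divided at the grandchildren's generation equally among Faisal, Ansel, and Zane: 10,000 each.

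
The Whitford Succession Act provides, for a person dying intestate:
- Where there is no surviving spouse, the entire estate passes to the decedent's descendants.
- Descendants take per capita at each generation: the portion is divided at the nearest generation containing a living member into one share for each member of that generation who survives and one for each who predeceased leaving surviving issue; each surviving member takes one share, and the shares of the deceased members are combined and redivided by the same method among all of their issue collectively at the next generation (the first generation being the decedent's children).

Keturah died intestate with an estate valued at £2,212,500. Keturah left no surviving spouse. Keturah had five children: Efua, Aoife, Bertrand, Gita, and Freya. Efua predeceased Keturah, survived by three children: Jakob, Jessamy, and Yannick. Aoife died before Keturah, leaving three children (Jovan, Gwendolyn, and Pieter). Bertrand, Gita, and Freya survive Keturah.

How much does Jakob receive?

The entire £2,212,500 passes to the descendants.
That amount (£2,212,500) is divided at the children's generation into 5 shares of £442,500. Bertrand, Gita, and Freya each take £442,500. The 2 shares of the deceased (Efua and Aoife) are combined into a pool of £885,000.
That pool (£885,000) is divided at the grandchildren's generation equally among Jakob, Jessamy, Yannick, Jovan, Gwendolyn, and Pieter: £147,500 each.

Jakob receives £147,500.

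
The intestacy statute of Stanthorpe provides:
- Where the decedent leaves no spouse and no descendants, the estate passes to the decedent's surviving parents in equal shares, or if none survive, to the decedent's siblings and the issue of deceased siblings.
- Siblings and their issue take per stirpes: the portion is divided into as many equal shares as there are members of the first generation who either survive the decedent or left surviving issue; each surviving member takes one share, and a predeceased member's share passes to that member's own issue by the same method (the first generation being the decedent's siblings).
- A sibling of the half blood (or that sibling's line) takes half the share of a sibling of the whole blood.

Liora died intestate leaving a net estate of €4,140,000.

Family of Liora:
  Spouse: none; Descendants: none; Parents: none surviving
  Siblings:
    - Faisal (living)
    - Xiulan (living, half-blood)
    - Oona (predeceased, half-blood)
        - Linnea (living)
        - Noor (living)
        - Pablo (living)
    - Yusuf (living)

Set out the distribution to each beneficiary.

Faisal: €1,380,000; Xiulan: €690,000; Linnea: €230,000; Noor: €230,000; Pablo: €230,000; Yusuf: €1,380,000

The entire €4,140,000 passes to the siblings and their issue.
Counting each half-blood sibling's line as half a unit, there are 3 units in €4,140,000, so one unit is €1,380,000. Whole-blood lines (Faisal and Yusuf) take €1,380,000 each; half-blood lines (Xiulan and Oona) take €690,000 each.
Oona's share (€690,000) is divided into 3 shares of €230,000: Linnea, Noor, and Pablo each take €230,000.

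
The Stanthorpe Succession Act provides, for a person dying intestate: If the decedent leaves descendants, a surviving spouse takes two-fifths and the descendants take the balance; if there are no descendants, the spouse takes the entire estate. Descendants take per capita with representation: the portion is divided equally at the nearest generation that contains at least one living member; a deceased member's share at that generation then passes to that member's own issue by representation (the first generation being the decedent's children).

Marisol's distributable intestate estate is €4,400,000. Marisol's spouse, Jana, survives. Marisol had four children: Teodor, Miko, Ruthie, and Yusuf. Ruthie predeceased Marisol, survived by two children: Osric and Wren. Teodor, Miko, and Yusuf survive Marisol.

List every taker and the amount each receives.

Jana: €1,760,000; Teodor: €660,000; Miko: €660,000; Osric: €330,000; Wren: €330,000; Yusuf: €660,000

Jana takes two-fifths of €4,400,000 = €1,760,000. The remaining €2,640,000 passes to the descendants.
The descendants' portion (€2,640,000) is divided into 4 shares of €660,000: Teodor, Miko, and Yusuf each take €660,000; Ruthie's €660,000 share passes to Ruthie's issue.
Ruthie's share (€660,000) is divided into 2 shares of €330,000: Osric and Wren each take €330,000.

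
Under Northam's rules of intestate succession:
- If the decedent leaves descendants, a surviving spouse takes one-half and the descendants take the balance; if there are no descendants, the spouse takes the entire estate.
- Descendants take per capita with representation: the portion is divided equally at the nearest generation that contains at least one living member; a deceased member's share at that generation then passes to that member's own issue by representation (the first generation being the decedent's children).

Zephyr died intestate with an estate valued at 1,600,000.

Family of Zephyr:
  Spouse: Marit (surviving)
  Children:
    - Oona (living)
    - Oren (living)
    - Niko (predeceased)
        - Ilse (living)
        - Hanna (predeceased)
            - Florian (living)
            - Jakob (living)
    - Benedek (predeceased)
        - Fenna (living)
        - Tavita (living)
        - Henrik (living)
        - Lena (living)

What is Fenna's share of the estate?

Marit takes one-half of 1,600,000 = 800,000. The remaining 800,000 passes to the descendants.
The descendants' portion (800,000) is divided into 4 shares of 200,000: Oona and Oren each take 200,000; Niko's 200,000 share passes to Niko's issue; Benedek's 200,000 share passes to Benedek's issue.
Niko's share (200,000) is divided into 2 shares of 100,000: Ilse takes 100,000; Hanna's 100,000 share passes to Hanna's issue.
Hanna's share (100,000) is divided into 2 shares of 50,000: Florian and Jakob each take 50,000.
Benedek's share (200,000) is divided into 4 shares of 50,000: Fenna, Tavita, Henrik, and Lena each take 50,000.

Fenna receives 50,000.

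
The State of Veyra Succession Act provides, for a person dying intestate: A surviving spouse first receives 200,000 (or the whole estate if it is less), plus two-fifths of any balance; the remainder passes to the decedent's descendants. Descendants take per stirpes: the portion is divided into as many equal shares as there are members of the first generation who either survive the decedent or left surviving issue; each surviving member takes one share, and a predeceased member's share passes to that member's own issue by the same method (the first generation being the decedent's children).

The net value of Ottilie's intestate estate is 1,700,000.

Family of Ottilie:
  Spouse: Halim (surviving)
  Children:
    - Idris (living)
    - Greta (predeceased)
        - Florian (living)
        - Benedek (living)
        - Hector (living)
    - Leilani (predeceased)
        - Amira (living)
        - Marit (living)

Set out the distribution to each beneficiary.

Halim first takes 200,000, leaving a balance of 1,500,000. Halim then takes two-fifths of the balance (600,000), for a total of 800,000. The remaining 900,000 passes to the descendants.
The descendants' portion (900,000) is divided into 3 shares of 300,000: Idris takes 300,000; Greta's 300,000 share passes to Greta's issue; Leilani's 300,000 share passes to Leilani's issue.
Greta's share (300,000) is divided into 3 shares of 100,000: Florian, Benedek, and Hector each take 100,000.
Leilani's share (300,000) is divided into 2 shares of 150,000: Amira and Marit each take 150,000.

Halim: 800,000; Idris: 300,000; Florian: 100,000; Benedek: 100,000; Hector: 100,000; Amira: 150,000; Marit: 150,000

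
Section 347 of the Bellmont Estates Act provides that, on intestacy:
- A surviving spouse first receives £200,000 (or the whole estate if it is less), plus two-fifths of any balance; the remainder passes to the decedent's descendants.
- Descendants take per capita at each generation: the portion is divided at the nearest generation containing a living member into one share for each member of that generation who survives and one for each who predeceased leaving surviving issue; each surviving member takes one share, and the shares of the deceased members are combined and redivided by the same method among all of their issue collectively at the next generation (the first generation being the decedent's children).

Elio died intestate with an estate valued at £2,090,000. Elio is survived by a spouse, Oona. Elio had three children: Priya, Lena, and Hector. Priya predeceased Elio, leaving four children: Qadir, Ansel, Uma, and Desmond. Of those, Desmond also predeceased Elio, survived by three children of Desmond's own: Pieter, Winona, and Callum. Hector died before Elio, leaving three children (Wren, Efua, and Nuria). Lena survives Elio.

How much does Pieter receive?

Pieter receives £36,000.

Oona first takes £200,000, leaving a balance of £1,890,000. Oona then takes two-fifths of the balance (£756,000), for a total of £956,000. The remaining £1,134,000 passes to the descendants.
The descendants' portion (£1,134,000) is divided at the children's generation into 3 shares of £378,000. Lena takes £378,000. The 2 shares of the deceased (Priya and Hector) are combined into a pool of £756,000.
That pool (£756,000) is divided at the grandchildren's generation into 7 shares of £108,000. Qadir, Ansel, Uma, Wren, Efua, and Nuria each take £108,000. The remaining share for the deceased Desmond (£108,000) is carried to the next generation.
That pool (£108,000) is divided at the great-grandchildren's generation equally among Pieter, Winona, and Callum: £36,000 each.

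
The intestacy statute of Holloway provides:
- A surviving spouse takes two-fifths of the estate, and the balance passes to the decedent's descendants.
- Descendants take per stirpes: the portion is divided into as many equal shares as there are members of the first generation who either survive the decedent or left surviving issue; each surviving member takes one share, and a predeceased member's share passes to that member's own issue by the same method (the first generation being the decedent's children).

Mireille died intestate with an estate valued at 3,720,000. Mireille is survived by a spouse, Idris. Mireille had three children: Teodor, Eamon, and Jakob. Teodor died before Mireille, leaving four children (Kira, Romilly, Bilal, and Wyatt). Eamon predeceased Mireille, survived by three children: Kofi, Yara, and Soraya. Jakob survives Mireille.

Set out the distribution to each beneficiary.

Idris: 1,488,000; Kira: 186,000; Romilly: 186,000; Bilal: 186,000; Wyatt: 186,000; Kofi: 248,000; Yara: 248,000; Soraya: 248,000; Jakob: 744,000

Idris takes two-fifths of 3,720,000 = 1,488,000. The remaining 2,232,000 passes to the descendants.
The descendants' portion (2,232,000) is divided into 3 shares of 744,000: Jakob takes 744,000; Teodor's 744,000 share passes to Teodor's issue; Eamon's 744,000 share passes to Eamon's issue.
Teodor's share (744,000) is divided into 4 shares of 186,000: Kira, Romilly, Bilal, and Wyatt each take 186,000.
Eamon's share (744,000) is divided into 3 shares of 248,000: Kofi, Yara, and Soraya each take 248,000.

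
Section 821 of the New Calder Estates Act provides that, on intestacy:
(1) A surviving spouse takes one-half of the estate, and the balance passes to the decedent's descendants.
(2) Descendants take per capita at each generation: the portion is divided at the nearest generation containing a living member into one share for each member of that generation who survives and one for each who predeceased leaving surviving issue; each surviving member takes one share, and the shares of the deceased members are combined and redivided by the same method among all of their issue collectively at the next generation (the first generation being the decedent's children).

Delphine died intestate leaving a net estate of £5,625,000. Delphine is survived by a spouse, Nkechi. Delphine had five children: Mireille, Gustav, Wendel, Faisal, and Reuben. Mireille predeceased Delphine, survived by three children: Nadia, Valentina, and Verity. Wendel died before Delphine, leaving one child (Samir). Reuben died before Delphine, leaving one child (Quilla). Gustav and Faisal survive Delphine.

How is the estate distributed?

Nkechi takes one-half of £5,625,000 = £2,812,500. The remaining £2,812,500 passes to the descendants.
The descendants' portion (£2,812,500) is divided at the children's generation into 5 shares of £562,500. Gustav and Faisal each take £562,500. The 3 shares of the deceased (Mireille, Wendel, and Reuben) are combined into a pool of £1,687,500.
That pool (£1,687,500) is divided at the grandchildren's generation equally among Nadia, Valentina, Verity, Samir, and Quilla: £337,500 each.

Nkechi: £2,812,500; Nadia: £337,500; Valentina: £337,500; Verity: £337,500; Gustav: £562,500; Samir: £337,500; Faisal: £562,500; Quilla: £337,500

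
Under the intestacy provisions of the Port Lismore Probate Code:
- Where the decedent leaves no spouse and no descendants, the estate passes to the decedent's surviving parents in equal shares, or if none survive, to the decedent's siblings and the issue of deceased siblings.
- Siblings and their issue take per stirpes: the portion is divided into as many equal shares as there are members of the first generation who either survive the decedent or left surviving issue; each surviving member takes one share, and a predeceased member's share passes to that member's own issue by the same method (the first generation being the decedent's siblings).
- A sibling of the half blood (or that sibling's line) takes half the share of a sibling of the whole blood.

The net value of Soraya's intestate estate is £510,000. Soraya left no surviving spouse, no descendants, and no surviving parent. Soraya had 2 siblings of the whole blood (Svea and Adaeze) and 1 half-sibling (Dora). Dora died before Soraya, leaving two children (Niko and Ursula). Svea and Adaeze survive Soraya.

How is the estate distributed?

Svea: £204,000; Niko: £51,000; Ursula: £51,000; Adaeze: £204,000

The entire £510,000 passes to the siblings and their issue.
Counting each half-blood sibling's line as half a unit, there are 5/2 units in £510,000, so one unit is £204,000. Whole-blood lines (Svea and Adaeze) take £204,000 each; half-blood lines (Dora) take £102,000 each.
Dora's share (£102,000) is divided into 2 shares of £51,000: Niko and Ursula each take £51,000.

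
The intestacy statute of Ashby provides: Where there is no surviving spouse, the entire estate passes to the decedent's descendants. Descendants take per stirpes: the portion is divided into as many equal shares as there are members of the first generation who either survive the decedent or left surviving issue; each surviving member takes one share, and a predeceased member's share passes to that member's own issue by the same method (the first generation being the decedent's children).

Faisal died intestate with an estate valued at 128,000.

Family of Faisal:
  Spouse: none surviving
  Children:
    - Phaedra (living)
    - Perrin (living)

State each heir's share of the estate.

The entire 128,000 passes to the descendants.
That amount (128,000) is divided into 2 shares of 64,000: Phaedra and Perrin each take 64,000.

Phaedra: 64,000; Perrin: 64,000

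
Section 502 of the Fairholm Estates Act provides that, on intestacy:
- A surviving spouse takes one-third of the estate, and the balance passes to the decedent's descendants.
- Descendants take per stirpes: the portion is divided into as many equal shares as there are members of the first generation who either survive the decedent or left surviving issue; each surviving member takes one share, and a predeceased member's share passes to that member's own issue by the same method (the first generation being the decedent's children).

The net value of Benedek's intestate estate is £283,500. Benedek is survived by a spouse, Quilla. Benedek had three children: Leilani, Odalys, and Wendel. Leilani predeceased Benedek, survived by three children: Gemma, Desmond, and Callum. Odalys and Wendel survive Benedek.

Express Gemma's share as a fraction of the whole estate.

Quilla takes one-third of £283,500 = £94,500. The remaining £189,000 passes to the descendants.
The descendants' portion (£189,000) is divided into 3 shares of £63,000: Odalys and Wendel each take £63,000; Leilani's £63,000 share passes to Leilani's issue.
Leilani's share (£63,000) is divided into 3 shares of £21,000: Gemma, Desmond, and Callum each take £21,000.

Gemma receives 2/27 of the estate.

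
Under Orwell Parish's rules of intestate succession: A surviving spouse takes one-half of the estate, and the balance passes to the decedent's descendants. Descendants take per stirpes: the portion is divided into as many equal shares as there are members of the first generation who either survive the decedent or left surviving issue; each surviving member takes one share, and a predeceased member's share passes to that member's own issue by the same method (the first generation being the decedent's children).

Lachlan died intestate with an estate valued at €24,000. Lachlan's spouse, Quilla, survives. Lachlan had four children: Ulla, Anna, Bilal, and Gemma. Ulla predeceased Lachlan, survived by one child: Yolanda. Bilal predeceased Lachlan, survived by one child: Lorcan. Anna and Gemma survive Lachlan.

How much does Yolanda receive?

Quilla takes one-half of €24,000 = €12,000. The remaining €12,000 passes to the descendants.
The descendants' portion (€12,000) is divided into 4 shares of €3,000: Anna and Gemma each take €3,000; Ulla's €3,000 share passes to Ulla's issue; Bilal's €3,000 share passes to Bilal's issue.
Ulla's share (€3,000) passes entirely to Yolanda.
Bilal's share (€3,000) passes entirely to Lorcan.

Yolanda receives €3,000.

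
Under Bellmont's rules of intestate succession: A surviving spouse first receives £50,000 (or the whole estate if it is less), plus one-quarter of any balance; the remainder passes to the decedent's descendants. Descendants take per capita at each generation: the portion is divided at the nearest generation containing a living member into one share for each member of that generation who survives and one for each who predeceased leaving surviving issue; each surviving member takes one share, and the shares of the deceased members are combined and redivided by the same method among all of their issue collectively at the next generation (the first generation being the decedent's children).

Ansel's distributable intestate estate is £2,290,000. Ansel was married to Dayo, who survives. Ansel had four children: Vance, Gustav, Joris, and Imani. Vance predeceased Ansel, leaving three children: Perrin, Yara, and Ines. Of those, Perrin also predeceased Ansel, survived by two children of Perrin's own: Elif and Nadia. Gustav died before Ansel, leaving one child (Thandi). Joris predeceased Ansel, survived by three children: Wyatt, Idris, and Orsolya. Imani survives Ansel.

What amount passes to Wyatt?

Wyatt receives £180,000.

Dayo first takes £50,000, leaving a balance of £2,240,000. Dayo then takes one-quarter of the balance (£560,000), for a total of £610,000. The remaining £1,680,000 passes to the descendants.
The descendants' portion (£1,680,000) is divided at the children's generation into 4 shares of £420,000. Imani takes £420,000. The 3 shares of the deceased (Vance, Gustav, and Joris) are combined into a pool of £1,260,000.
That pool (£1,260,000) is divided at the grandchildren's generation into 7 shares of £180,000. Yara, Ines, Thandi, Wyatt, Idris, and Orsolya each take £180,000. The remaining share for the deceased Perrin (£180,000) is carried to the next generation.
That pool (£180,000) is divided at the great-grandchildren's generation equally among Elif and Nadia: £90,000 each.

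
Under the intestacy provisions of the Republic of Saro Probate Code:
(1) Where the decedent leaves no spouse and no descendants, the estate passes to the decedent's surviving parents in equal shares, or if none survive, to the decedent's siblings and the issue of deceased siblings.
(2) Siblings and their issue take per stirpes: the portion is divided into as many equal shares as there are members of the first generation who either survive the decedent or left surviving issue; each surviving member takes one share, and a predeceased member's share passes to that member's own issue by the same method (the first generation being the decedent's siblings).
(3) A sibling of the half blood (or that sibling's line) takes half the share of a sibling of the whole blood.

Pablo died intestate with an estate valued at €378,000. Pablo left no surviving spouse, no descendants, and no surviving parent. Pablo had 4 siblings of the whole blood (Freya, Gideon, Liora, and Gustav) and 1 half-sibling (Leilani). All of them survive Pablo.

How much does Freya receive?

Freya receives €84,000.

The entire €378,000 passes to the siblings and their issue.
Counting each half-blood sibling's line as half a unit, there are 9/2 units in €378,000, so one unit is €84,000. Whole-blood lines (Freya, Gideon, Liora, and Gustav) take €84,000 each; half-blood lines (Leilani) take €42,000 each.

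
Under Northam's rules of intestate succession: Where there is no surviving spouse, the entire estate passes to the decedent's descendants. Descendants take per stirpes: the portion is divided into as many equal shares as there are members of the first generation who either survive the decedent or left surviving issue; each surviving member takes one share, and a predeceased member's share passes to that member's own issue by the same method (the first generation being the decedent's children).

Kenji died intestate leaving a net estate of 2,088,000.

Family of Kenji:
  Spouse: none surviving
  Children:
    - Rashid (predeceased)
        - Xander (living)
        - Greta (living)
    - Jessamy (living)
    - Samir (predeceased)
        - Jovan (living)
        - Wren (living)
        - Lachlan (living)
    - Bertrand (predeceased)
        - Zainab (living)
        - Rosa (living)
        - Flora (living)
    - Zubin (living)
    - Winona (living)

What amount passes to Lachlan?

Lachlan receives 116,000.

The entire 2,088,000 passes to the descendants.
That amount (2,088,000) is divided into 6 shares of 348,000: Jessamy, Zubin, and Winona each take 348,000; Rashid's 348,000 share passes to Rashid's issue; Samir's 348,000 share passes to Samir's issue; Bertrand's 348,000 share passes to Bertrand's issue.
Rashid's share (348,000) is divided into 2 shares of 174,000: Xander and Greta each take 174,000.
Samir's share (348,000) is divided into 3 shares of 116,000: Jovan, Wren, and Lachlan each take 116,000.
Bertrand's share (348,000) is divided into 3 shares of 116,000: Zainab, Rosa, and Flora each take 116,000.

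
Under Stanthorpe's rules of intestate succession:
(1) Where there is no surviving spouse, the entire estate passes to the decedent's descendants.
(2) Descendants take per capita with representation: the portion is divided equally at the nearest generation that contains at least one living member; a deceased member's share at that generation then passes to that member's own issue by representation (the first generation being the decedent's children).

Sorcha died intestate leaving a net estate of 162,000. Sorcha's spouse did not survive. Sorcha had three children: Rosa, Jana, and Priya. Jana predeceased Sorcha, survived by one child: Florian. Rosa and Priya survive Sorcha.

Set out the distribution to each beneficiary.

The entire 162,000 passes to the descendants.
That amount (162,000) is divided into 3 shares of 54,000: Rosa and Priya each take 54,000; Jana's 54,000 share passes to Jana's issue.
Jana's share (54,000) passes entirely to Florian.

Rosa: 54,000; Florian: 54,000; Priya: 54,000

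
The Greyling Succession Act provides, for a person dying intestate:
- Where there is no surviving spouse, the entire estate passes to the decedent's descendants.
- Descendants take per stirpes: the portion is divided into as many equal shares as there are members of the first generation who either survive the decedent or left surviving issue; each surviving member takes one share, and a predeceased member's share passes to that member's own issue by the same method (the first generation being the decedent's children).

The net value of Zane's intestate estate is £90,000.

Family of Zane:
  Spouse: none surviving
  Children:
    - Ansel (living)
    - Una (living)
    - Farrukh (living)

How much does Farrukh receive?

The entire £90,000 passes to the descendants.
That amount (£90,000) is divided into 3 shares of £30,000: Ansel, Una, and Farrukh each take £30,000.

Farrukh receives £30,000.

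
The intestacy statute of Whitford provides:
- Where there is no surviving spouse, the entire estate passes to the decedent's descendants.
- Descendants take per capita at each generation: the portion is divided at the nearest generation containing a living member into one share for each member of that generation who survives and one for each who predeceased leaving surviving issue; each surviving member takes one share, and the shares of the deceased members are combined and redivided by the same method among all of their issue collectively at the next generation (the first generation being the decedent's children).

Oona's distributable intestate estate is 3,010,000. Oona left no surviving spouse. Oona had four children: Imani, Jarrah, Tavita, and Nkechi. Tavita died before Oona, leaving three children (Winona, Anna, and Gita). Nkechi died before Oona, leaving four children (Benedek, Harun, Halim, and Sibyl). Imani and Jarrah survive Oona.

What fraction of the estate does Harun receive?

Harun receives 1/14 of the estate.

The entire 3,010,000 passes to the descendants.
That amount (3,010,000) is divided at the children's generation into 4 shares of 752,500. Imani and Jarrah each take 752,500. The 2 shares of the deceased (Tavita and Nkechi) are combined into a pool of 1,505,000.
That pool (1,505,000) is divided at the grandchildren's generation equally among Winona, Anna, Gita, Benedek, Harun, Halim, and Sibyl: 215,000 each.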